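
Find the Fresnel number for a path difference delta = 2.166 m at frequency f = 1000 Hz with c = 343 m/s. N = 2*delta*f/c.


N = 2*delta*f/c = 2*delta/lambda, where lambda = c/f
lambda = 343 / 1000 = 0.343 m
N = 2 * 2.166 / 0.343 = 12.63


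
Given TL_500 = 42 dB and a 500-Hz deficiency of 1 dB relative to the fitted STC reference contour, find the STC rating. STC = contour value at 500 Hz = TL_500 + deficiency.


By ASTM E413, STC = value of the fitted reference contour at 500 Hz.
Contour value at 500 Hz = TL_500 + deficiency = 42 + 1 = 43
STC = 43


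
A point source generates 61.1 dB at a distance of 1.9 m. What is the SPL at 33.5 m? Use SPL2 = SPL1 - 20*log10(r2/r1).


r2/r1 = 33.5/1.9 = 17.6316
Correction = 20*log10(17.6316) = 24.9258 dB
SPL2 = 61.1 - 24.9258 = 36.174 dB


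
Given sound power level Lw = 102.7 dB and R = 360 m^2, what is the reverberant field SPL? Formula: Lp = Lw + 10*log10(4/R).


4/R = 4/360 = 0.0111111
Lp = 102.7 + 10*log10(0.0111111) = 83.158 dB


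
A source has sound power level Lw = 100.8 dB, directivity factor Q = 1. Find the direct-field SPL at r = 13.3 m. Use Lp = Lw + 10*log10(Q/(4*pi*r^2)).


4*pi*r^2 = 4*pi*13.3^2 = 2222.87 m^2
Q / (4*pi*r^2) = 1 / 2222.87 = 0.000449869
Lp = 100.8 + 10*log10(0.000449869) = 67.331 dB


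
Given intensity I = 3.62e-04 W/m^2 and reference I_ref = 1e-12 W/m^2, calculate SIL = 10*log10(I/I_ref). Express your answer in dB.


I / I_ref = 3.62e-04 / 1e-12 = 3.62e+08
SIL = 10 * log10(3.62e+08) = 85.587 dB


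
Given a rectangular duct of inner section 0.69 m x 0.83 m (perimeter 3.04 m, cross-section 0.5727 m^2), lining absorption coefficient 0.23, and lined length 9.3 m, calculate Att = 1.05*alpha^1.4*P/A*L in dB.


alpha^1.4 = 0.23^1.4 = 0.127767
Attenuation rate = 1.05 * alpha^1.4 * P / A
= 1.05 * 0.127767 * 3.04 / 0.5727 = 0.712122 dB/m
Total Att = 0.712122 * 9.3 = 6.6227 dB


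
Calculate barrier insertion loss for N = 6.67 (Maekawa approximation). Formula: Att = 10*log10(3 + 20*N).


3 + 20*N = 3 + 20*6.67 = 136.4
Att = 10*log10(136.4) = 21.348 dB


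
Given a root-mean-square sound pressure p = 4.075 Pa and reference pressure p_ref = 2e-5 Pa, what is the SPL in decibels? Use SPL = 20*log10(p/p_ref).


p / p_ref = 4.075 / 2e-5 = 203750
SPL = 20 * log10(203750) = 106.18 dB


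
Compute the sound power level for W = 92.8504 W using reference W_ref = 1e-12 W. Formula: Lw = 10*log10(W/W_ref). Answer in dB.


W / W_ref = 92.8504 / 1e-12 = 9.28504e+13
Lw = 10 * log10(9.28504e+13) = 139.68 dB


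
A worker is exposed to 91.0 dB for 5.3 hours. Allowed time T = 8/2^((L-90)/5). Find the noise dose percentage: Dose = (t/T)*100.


T_allowed = 8 / 2^((91.0 - 90)/5) = 6.9644 hr
Dose = 5.3 / 6.9644 * 100 = 76.101 %


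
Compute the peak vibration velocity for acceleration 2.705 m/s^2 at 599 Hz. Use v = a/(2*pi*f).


omega = 2*pi*f = 2*pi*599 = 3763.63 rad/s
v = a / omega = 2.705 / 3763.63 = 0.00071872 m/s


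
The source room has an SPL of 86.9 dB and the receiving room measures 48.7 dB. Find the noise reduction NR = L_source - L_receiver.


NR = L_source - L_receiver (difference between source and receiving room levels)
NR = 86.9 - 48.7 = 38.2 dB


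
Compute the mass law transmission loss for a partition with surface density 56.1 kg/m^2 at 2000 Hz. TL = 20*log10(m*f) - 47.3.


m * f = 56.1 * 2000 = 112200
20*log10(112200) = 101 dB
TL = 101 - 47.3 = 53.7 dB


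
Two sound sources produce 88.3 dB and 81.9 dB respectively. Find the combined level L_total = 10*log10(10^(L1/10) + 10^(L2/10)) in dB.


10^(88.3/10) = 6.76083e+08
10^(81.9/10) = 1.54882e+08
Sum = 6.76083e+08 + 1.54882e+08 = 8.30965e+08
L_total = 10*log10(8.30965e+08) = 89.196 dB


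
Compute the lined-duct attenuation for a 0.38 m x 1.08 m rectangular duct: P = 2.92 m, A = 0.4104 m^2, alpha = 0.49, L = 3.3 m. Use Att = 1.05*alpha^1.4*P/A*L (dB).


alpha^1.4 = 0.49^1.4 = 0.368362
Attenuation rate = 1.05 * alpha^1.4 * P / A
= 1.05 * 0.368362 * 2.92 / 0.4104 = 2.75194 dB/m
Total Att = 2.75194 * 3.3 = 9.0814 dB


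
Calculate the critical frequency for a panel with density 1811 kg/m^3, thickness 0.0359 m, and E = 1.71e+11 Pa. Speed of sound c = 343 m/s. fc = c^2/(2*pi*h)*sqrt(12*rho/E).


12*rho/E = 12*1811/1.71e+11 = 1.27088e-07
sqrt(12*rho/E) = sqrt(1.27088e-07) = 0.000356494
c^2/(2*pi*h) = 343^2/(2*pi*0.0359) = 521572
fc = 521572 * 0.000356494 = 185.94 Hz


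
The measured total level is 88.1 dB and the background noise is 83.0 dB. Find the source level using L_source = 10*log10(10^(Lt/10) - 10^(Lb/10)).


10^(88.1/10) = 6.45654e+08
10^(83.0/10) = 1.99526e+08
Difference = 6.45654e+08 - 1.99526e+08 = 4.46128e+08
L_source = 10*log10(4.46128e+08) = 86.495 dB


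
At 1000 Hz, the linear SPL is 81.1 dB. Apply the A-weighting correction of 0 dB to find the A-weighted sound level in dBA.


A-weighting table: 1000 Hz -> 0 dB correction
SPL_A = SPL + correction = 81.1 + (0) = 81.1 dBA


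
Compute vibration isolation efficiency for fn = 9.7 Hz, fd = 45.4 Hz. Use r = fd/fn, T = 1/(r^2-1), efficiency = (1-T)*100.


r = 45.4 / 9.7 = 4.68041
r^2 - 1 = 4.68041^2 - 1 = 20.9062
T = 1/20.9062 = 0.0478327
Efficiency = (1 - 0.0478327)*100 = 95.217 %


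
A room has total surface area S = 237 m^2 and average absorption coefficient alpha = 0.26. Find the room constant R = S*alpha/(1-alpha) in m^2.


R = 237 * 0.26 / (1 - 0.26) = 83.27 m^2


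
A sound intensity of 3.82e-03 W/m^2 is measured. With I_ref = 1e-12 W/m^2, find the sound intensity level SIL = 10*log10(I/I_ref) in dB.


I / I_ref = 3.82e-03 / 1e-12 = 3.82e+09
SIL = 10 * log10(3.82e+09) = 95.821 dB


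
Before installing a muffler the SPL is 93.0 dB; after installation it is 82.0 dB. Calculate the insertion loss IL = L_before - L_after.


Insertion loss = SPL without muffler - SPL with muffler
IL = 93.0 - 82.0 = 11 dB


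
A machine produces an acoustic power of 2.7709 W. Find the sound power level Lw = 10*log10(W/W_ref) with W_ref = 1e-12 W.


W / W_ref = 2.7709 / 1e-12 = 2.7709e+12
Lw = 10 * log10(2.7709e+12) = 124.43 dB


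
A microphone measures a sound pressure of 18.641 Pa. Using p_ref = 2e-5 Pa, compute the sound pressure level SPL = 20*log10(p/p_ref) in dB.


p / p_ref = 18.641 / 2e-5 = 932050
SPL = 20 * log10(932050) = 119.39 dB


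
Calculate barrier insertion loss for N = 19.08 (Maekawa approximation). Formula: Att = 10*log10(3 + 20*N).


3 + 20*N = 3 + 20*19.08 = 384.6
Att = 10*log10(384.6) = 25.85 dB


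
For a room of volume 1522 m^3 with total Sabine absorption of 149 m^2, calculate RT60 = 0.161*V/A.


RT60 = 0.161 * 1522 / 149 = 1.6446 s


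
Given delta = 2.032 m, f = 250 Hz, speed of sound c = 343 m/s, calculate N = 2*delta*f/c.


N = 2*delta*f/c = 2*delta/lambda, where lambda = c/f
lambda = 343 / 250 = 1.372 m
N = 2 * 2.032 / 1.372 = 2.9621


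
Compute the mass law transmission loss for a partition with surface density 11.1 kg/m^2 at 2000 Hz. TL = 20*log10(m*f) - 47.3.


m * f = 11.1 * 2000 = 22200
20*log10(22200) = 86.9271 dB
TL = 86.9271 - 47.3 = 39.627 dB


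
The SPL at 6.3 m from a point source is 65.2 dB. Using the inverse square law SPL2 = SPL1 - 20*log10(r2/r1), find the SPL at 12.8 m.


r2/r1 = 12.8/6.3 = 2.03175
Correction = 20*log10(2.03175) = 6.15741 dB
SPL2 = 65.2 - 6.15741 = 59.043 dB


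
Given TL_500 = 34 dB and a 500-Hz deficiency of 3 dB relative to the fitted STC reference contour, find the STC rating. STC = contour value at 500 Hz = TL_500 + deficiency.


By ASTM E413, STC = value of the fitted reference contour at 500 Hz.
Contour value at 500 Hz = TL_500 + deficiency = 34 + 3 = 37
STC = 37


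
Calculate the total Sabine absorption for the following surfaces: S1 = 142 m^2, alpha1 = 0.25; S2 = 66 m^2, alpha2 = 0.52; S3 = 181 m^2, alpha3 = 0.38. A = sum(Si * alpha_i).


142 * 0.25 = 35.5
66 * 0.52 = 34.32
181 * 0.38 = 68.78
A_total = 35.5 + 34.32 + 68.78 = 138.6 m^2


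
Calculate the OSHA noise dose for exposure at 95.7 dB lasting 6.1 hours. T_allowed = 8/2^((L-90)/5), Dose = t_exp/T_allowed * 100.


T_allowed = 8 / 2^((95.7 - 90)/5) = 3.63008 hr
Dose = 6.1 / 3.63008 * 100 = 168.04 %


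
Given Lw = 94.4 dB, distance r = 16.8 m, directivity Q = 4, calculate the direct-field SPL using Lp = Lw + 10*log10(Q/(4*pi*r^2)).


4*pi*r^2 = 4*pi*16.8^2 = 3546.73 m^2
Q / (4*pi*r^2) = 4 / 3546.73 = 0.0011278
Lp = 94.4 + 10*log10(0.0011278) = 64.922 dB


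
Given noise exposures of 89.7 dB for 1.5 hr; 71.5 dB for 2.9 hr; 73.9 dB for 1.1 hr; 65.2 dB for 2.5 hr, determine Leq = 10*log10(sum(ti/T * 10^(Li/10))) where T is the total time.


T_total = 1.5 + 2.9 + 1.1 + 2.5 = 8.0 hr
(1.5/8.0) * 10^(89.7/10) = 1.74985e+08
(2.9/8.0) * 10^(71.5/10) = 5.12045e+06
(1.1/8.0) * 10^(73.9/10) = 3.37522e+06
(2.5/8.0) * 10^(65.2/10) = 1.03478e+06
Sum = 1.74985e+08 + 5.12045e+06 + 3.37522e+06 + 1.03478e+06 = 1.84515e+08
Leq = 10*log10(1.84515e+08) = 82.66 dB


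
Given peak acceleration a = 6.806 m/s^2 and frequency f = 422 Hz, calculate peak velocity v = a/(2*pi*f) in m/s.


omega = 2*pi*f = 2*pi*422 = 2651.5 rad/s
v = a / omega = 6.806 / 2651.5 = 0.0025668 m/s


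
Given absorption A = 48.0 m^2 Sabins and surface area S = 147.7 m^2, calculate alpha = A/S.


Absorption coefficient = absorbed power / incident power
alpha = A / S = 48.0 / 147.7 = 0.32498


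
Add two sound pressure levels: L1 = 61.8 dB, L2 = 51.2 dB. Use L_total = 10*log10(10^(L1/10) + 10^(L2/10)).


10^(61.8/10) = 1.51356e+06
10^(51.2/10) = 131826
Sum = 1.51356e+06 + 131826 = 1.64539e+06
L_total = 10*log10(1.64539e+06) = 62.163 dB


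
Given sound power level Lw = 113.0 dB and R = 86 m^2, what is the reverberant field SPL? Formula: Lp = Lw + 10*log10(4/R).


4/R = 4/86 = 0.0465116
Lp = 113.0 + 10*log10(0.0465116) = 99.676 dB


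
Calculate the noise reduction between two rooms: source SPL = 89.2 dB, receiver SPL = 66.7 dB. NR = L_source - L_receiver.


NR = L_source - L_receiver (difference between source and receiving room levels)
NR = 89.2 - 66.7 = 22.5 dB


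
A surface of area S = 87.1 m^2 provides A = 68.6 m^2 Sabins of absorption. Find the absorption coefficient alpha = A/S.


Absorption coefficient = absorbed power / incident power
alpha = A / S = 68.6 / 87.1 = 0.7876


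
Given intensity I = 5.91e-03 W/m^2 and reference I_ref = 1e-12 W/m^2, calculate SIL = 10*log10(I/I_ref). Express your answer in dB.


I / I_ref = 5.91e-03 / 1e-12 = 5.91e+09
SIL = 10 * log10(5.91e+09) = 97.716 dB


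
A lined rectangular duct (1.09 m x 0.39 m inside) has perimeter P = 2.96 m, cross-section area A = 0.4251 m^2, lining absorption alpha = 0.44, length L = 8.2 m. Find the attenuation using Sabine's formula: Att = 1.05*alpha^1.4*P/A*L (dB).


alpha^1.4 = 0.44^1.4 = 0.316835
Attenuation rate = 1.05 * alpha^1.4 * P / A
= 1.05 * 0.316835 * 2.96 / 0.4251 = 2.31645 dB/m
Total Att = 2.31645 * 8.2 = 18.995 dB


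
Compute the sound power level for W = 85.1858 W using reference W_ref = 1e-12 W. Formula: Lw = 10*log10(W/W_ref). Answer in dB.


W / W_ref = 85.1858 / 1e-12 = 8.51858e+13
Lw = 10 * log10(8.51858e+13) = 139.3 dB


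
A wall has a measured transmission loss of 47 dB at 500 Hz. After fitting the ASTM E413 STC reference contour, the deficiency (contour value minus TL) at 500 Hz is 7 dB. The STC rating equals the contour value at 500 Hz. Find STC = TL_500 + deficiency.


By ASTM E413, STC = value of the fitted reference contour at 500 Hz.
Contour value at 500 Hz = TL_500 + deficiency = 47 + 7 = 54
STC = 54


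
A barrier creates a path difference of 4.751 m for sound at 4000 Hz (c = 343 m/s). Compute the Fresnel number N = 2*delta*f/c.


N = 2*delta*f/c = 2*delta/lambda, where lambda = c/f
lambda = 343 / 4000 = 0.08575 m
N = 2 * 4.751 / 0.08575 = 110.81


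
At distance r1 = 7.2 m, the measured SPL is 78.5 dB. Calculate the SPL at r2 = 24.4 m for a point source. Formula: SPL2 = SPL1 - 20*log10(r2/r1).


r2/r1 = 24.4/7.2 = 3.38889
Correction = 20*log10(3.38889) = 10.6011 dB
SPL2 = 78.5 - 10.6011 = 67.899 dB


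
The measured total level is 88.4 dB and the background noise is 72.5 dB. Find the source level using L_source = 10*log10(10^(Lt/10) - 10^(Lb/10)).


10^(88.4/10) = 6.91831e+08
10^(72.5/10) = 1.77828e+07
Difference = 6.91831e+08 - 1.77828e+07 = 6.74048e+08
L_source = 10*log10(6.74048e+08) = 88.287 dB


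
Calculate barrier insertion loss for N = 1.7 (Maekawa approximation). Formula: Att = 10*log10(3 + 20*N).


3 + 20*N = 3 + 20*1.7 = 37
Att = 10*log10(37) = 15.682 dB


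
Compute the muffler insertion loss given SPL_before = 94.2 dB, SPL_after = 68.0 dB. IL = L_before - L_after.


Insertion loss = SPL without muffler - SPL with muffler
IL = 94.2 - 68.0 = 26.2 dB


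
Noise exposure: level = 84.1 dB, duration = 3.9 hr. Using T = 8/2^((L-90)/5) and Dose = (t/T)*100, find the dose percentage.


T_allowed = 8 / 2^((84.1 - 90)/5) = 18.1261 hr
Dose = 3.9 / 18.1261 * 100 = 21.516 %


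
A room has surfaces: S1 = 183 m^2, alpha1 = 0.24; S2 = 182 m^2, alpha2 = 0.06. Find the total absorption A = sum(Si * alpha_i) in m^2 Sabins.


183 * 0.24 = 43.92
182 * 0.06 = 10.92
A_total = 43.92 + 10.92 = 54.84 m^2


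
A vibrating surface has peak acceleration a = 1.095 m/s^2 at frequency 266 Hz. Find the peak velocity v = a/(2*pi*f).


omega = 2*pi*f = 2*pi*266 = 1671.33 rad/s
v = a / omega = 1.095 / 1671.33 = 0.00065517 m/s


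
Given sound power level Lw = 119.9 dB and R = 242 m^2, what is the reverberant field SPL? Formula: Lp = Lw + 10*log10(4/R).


4/R = 4/242 = 0.0165289
Lp = 119.9 + 10*log10(0.0165289) = 102.08 dB


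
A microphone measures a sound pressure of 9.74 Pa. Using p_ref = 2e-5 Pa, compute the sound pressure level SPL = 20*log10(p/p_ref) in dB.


p / p_ref = 9.74 / 2e-5 = 487000
SPL = 20 * log10(487000) = 113.75 dB


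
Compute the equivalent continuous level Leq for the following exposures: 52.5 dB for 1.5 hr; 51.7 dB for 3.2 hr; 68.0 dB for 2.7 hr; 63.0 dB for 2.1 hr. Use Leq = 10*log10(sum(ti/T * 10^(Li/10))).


T_total = 1.5 + 3.2 + 2.7 + 2.1 = 9.5 hr
(1.5/9.5) * 10^(52.5/10) = 28078.1
(3.2/9.5) * 10^(51.7/10) = 49822.6
(2.7/9.5) * 10^(68.0/10) = 1.79325e+06
(2.1/9.5) * 10^(63.0/10) = 441058
Sum = 28078.1 + 49822.6 + 1.79325e+06 + 441058 = 2.31221e+06
Leq = 10*log10(2.31221e+06) = 63.64 dB


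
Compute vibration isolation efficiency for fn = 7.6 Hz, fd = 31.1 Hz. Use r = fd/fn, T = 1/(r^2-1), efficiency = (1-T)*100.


r = 31.1 / 7.6 = 4.09211
r^2 - 1 = 4.09211^2 - 1 = 15.7454
T = 1/15.7454 = 0.0635106
Efficiency = (1 - 0.0635106)*100 = 93.649 %


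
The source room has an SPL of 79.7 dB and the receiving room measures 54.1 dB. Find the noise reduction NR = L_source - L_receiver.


NR = L_source - L_receiver (difference between source and receiving room levels)
NR = 79.7 - 54.1 = 25.6 dB


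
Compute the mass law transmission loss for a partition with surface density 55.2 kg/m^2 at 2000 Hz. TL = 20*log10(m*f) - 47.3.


m * f = 55.2 * 2000 = 110400
20*log10(110400) = 100.859 dB
TL = 100.859 - 47.3 = 53.559 dB


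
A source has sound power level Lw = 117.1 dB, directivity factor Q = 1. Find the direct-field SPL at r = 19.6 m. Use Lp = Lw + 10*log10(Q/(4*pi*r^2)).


4*pi*r^2 = 4*pi*19.6^2 = 4827.5 m^2
Q / (4*pi*r^2) = 1 / 4827.5 = 0.000207147
Lp = 117.1 + 10*log10(0.000207147) = 80.263 dB


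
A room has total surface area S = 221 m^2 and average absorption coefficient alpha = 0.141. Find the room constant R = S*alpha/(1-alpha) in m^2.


R = 221 * 0.141 / (1 - 0.141) = 36.276 m^2


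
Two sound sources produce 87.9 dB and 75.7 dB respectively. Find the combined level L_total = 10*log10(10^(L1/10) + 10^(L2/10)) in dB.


10^(87.9/10) = 6.16595e+08
10^(75.7/10) = 3.71535e+07
Sum = 6.16595e+08 + 3.71535e+07 = 6.53748e+08
L_total = 10*log10(6.53748e+08) = 88.154 dB


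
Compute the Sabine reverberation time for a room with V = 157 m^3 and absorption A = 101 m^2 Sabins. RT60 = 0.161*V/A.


RT60 = 0.161 * 157 / 101 = 0.25027 s


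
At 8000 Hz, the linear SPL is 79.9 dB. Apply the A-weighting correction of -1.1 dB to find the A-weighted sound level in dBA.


A-weighting table: 8000 Hz -> -1.1 dB correction
SPL_A = SPL + correction = 79.9 + (-1.1) = 78.8 dBA


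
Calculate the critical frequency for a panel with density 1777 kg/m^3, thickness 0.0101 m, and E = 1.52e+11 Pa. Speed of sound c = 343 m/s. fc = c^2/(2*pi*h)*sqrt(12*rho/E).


12*rho/E = 12*1777/1.52e+11 = 1.40289e-07
sqrt(12*rho/E) = sqrt(1.40289e-07) = 0.000374552
c^2/(2*pi*h) = 343^2/(2*pi*0.0101) = 1.8539e+06
fc = 1.8539e+06 * 0.000374552 = 694.38 Hz


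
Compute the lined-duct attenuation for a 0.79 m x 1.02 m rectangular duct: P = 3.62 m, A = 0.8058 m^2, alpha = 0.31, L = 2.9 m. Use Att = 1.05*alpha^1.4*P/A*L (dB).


alpha^1.4 = 0.31^1.4 = 0.194047
Attenuation rate = 1.05 * alpha^1.4 * P / A
= 1.05 * 0.194047 * 3.62 / 0.8058 = 0.91533 dB/m
Total Att = 0.91533 * 2.9 = 2.6545 dB


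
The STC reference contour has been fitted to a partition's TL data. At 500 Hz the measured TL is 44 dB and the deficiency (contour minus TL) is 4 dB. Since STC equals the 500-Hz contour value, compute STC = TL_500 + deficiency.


By ASTM E413, STC = value of the fitted reference contour at 500 Hz.
Contour value at 500 Hz = TL_500 + deficiency = 44 + 4 = 48
STC = 48


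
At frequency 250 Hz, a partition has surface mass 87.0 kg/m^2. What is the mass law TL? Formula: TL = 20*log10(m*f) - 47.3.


m * f = 87.0 * 250 = 21750
20*log10(21750) = 86.7492 dB
TL = 86.7492 - 47.3 = 39.449 dB


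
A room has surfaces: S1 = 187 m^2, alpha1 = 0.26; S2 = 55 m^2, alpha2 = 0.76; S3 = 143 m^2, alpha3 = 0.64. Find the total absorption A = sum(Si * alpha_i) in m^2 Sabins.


187 * 0.26 = 48.62
55 * 0.76 = 41.8
143 * 0.64 = 91.52
A_total = 48.62 + 41.8 + 91.52 = 181.94 m^2


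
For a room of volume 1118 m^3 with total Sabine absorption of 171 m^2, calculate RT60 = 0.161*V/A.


RT60 = 0.161 * 1118 / 171 = 1.0526 s


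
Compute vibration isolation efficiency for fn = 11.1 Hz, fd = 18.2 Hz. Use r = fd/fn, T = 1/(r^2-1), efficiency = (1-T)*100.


r = 18.2 / 11.1 = 1.63964
r^2 - 1 = 1.63964^2 - 1 = 1.68842
T = 1/1.68842 = 0.59227
Efficiency = (1 - 0.59227)*100 = 40.773 %


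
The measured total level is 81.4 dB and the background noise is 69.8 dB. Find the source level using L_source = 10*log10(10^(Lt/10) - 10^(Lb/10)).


10^(81.4/10) = 1.38038e+08
10^(69.8/10) = 9.54993e+06
Difference = 1.38038e+08 - 9.54993e+06 = 1.28488e+08
L_source = 10*log10(1.28488e+08) = 81.089 dB


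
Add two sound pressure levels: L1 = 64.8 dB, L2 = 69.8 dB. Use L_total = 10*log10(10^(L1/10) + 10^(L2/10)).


10^(64.8/10) = 3.01995e+06
10^(69.8/10) = 9.54993e+06
Sum = 3.01995e+06 + 9.54993e+06 = 1.25699e+07
L_total = 10*log10(1.25699e+07) = 70.993 dB


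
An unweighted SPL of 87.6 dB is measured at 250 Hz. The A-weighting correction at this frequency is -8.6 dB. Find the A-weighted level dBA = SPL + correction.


A-weighting table: 250 Hz -> -8.6 dB correction
SPL_A = SPL + correction = 87.6 + (-8.6) = 79 dBA


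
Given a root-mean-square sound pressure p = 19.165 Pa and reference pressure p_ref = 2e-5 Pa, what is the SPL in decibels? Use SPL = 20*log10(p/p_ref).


p / p_ref = 19.165 / 2e-5 = 958250
SPL = 20 * log10(958250) = 119.63 dB


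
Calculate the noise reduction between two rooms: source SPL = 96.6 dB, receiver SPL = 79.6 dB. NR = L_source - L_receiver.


NR = L_source - L_receiver (difference between source and receiving room levels)
NR = 96.6 - 79.6 = 17 dB


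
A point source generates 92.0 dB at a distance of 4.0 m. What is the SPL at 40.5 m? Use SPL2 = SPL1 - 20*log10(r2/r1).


r2/r1 = 40.5/4.0 = 10.125
Correction = 20*log10(10.125) = 20.1079 dB
SPL2 = 92.0 - 20.1079 = 71.892 dB


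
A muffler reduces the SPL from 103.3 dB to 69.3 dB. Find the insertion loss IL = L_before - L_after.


Insertion loss = SPL without muffler - SPL with muffler
IL = 103.3 - 69.3 = 34 dB


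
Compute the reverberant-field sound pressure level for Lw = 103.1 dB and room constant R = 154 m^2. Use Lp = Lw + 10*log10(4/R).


4/R = 4/154 = 0.025974
Lp = 103.1 + 10*log10(0.025974) = 87.245 dB


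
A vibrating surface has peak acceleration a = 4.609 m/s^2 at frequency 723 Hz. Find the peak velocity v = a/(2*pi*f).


omega = 2*pi*f = 2*pi*723 = 4542.74 rad/s
v = a / omega = 4.609 / 4542.74 = 0.0010146 m/s


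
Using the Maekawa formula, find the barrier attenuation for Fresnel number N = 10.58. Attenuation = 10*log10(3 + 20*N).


3 + 20*N = 3 + 20*10.58 = 214.6
Att = 10*log10(214.6) = 23.316 dB


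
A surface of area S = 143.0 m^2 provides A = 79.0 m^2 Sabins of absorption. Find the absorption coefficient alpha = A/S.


Absorption coefficient = absorbed power / incident power
alpha = A / S = 79.0 / 143.0 = 0.55245


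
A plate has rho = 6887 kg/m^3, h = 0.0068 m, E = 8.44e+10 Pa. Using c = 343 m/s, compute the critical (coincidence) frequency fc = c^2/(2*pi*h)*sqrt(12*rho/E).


12*rho/E = 12*6887/8.44e+10 = 9.79194e-07
sqrt(12*rho/E) = sqrt(9.79194e-07) = 0.000989542
c^2/(2*pi*h) = 343^2/(2*pi*0.0068) = 2.75359e+06
fc = 2.75359e+06 * 0.000989542 = 2724.8 Hz


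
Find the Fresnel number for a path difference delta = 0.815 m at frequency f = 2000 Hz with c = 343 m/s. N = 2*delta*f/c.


N = 2*delta*f/c = 2*delta/lambda, where lambda = c/f
lambda = 343 / 2000 = 0.1715 m
N = 2 * 0.815 / 0.1715 = 9.5044


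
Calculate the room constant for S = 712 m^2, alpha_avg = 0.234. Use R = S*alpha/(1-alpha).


R = 712 * 0.234 / (1 - 0.234) = 217.5 m^2


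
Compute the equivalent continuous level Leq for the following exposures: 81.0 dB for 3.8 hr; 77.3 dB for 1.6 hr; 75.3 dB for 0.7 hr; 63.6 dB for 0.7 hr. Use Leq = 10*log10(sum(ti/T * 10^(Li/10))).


T_total = 3.8 + 1.6 + 0.7 + 0.7 = 6.8 hr
(3.8/6.8) * 10^(81.0/10) = 7.03517e+07
(1.6/6.8) * 10^(77.3/10) = 1.2636e+07
(0.7/6.8) * 10^(75.3/10) = 3.4881e+06
(0.7/6.8) * 10^(63.6/10) = 235825
Sum = 7.03517e+07 + 1.2636e+07 + 3.4881e+06 + 235825 = 8.67116e+07
Leq = 10*log10(8.67116e+07) = 79.381 dB


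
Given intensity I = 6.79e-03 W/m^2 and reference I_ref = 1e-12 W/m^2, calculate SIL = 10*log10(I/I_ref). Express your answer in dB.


I / I_ref = 6.79e-03 / 1e-12 = 6.79e+09
SIL = 10 * log10(6.79e+09) = 98.319 dB


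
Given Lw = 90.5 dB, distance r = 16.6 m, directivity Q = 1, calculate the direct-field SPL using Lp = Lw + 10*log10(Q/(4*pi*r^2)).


4*pi*r^2 = 4*pi*16.6^2 = 3462.79 m^2
Q / (4*pi*r^2) = 1 / 3462.79 = 0.000288784
Lp = 90.5 + 10*log10(0.000288784) = 55.106 dB


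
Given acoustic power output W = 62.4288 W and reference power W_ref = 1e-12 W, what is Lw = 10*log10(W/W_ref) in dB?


W / W_ref = 62.4288 / 1e-12 = 6.24288e+13
Lw = 10 * log10(6.24288e+13) = 137.95 dB


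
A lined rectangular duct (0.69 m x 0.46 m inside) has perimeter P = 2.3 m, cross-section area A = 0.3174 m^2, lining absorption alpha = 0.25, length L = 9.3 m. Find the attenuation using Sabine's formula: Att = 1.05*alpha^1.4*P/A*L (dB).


alpha^1.4 = 0.25^1.4 = 0.143587
Attenuation rate = 1.05 * alpha^1.4 * P / A
= 1.05 * 0.143587 * 2.3 / 0.3174 = 1.09251 dB/m
Total Att = 1.09251 * 9.3 = 10.16 dB


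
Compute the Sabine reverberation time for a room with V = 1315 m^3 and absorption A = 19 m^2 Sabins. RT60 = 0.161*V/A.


RT60 = 0.161 * 1315 / 19 = 11.143 s


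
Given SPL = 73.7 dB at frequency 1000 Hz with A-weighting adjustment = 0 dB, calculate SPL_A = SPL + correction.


A-weighting table: 1000 Hz -> 0 dB correction
SPL_A = SPL + correction = 73.7 + (0) = 73.7 dBA


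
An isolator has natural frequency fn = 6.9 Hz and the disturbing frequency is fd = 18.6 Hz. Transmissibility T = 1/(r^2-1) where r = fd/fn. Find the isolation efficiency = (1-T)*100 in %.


r = 18.6 / 6.9 = 2.69565
r^2 - 1 = 2.69565^2 - 1 = 6.26653
T = 1/6.26653 = 0.159578
Efficiency = (1 - 0.159578)*100 = 84.042 %


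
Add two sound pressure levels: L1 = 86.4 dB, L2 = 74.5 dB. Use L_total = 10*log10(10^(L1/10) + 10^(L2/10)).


10^(86.4/10) = 4.36516e+08
10^(74.5/10) = 2.81838e+07
Sum = 4.36516e+08 + 2.81838e+07 = 4.647e+08
L_total = 10*log10(4.647e+08) = 86.672 dB


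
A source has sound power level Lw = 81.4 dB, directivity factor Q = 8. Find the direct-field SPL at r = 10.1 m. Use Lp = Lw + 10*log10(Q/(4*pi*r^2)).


4*pi*r^2 = 4*pi*10.1^2 = 1281.9 m^2
Q / (4*pi*r^2) = 8 / 1281.9 = 0.00624074
Lp = 81.4 + 10*log10(0.00624074) = 59.352 dB


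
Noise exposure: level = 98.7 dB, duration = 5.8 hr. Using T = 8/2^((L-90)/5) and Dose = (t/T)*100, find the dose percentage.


T_allowed = 8 / 2^((98.7 - 90)/5) = 2.39496 hr
Dose = 5.8 / 2.39496 * 100 = 242.18 %


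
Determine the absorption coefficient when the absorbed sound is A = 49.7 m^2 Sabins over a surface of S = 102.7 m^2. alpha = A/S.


Absorption coefficient = absorbed power / incident power
alpha = A / S = 49.7 / 102.7 = 0.48393


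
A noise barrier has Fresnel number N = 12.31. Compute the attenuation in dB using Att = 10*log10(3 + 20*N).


3 + 20*N = 3 + 20*12.31 = 249.2
Att = 10*log10(249.2) = 23.965 dB


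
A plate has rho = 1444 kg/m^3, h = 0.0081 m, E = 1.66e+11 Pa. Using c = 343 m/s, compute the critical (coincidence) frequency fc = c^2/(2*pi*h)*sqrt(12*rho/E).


12*rho/E = 12*1444/1.66e+11 = 1.04386e-07
sqrt(12*rho/E) = sqrt(1.04386e-07) = 0.000323088
c^2/(2*pi*h) = 343^2/(2*pi*0.0081) = 2.31166e+06
fc = 2.31166e+06 * 0.000323088 = 746.87 Hz


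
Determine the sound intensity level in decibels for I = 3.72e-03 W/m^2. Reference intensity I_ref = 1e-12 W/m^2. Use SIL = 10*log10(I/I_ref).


I / I_ref = 3.72e-03 / 1e-12 = 3.72e+09
SIL = 10 * log10(3.72e+09) = 95.705 dB


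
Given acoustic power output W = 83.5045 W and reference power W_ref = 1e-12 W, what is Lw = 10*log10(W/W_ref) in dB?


W / W_ref = 83.5045 / 1e-12 = 8.35045e+13
Lw = 10 * log10(8.35045e+13) = 139.22 dB


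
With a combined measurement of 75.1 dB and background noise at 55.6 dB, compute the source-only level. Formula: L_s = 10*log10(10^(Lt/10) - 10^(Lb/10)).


10^(75.1/10) = 3.23594e+07
10^(55.6/10) = 363078
Difference = 3.23594e+07 - 363078 = 3.19963e+07
L_source = 10*log10(3.19963e+07) = 75.051 dB


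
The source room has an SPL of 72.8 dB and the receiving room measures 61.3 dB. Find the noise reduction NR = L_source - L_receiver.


NR = L_source - L_receiver (difference between source and receiving room levels)
NR = 72.8 - 61.3 = 11.5 dB


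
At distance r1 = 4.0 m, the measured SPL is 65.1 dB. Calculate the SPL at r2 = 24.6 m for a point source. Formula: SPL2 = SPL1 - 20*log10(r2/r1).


r2/r1 = 24.6/4.0 = 6.15
Correction = 20*log10(6.15) = 15.7775 dB
SPL2 = 65.1 - 15.7775 = 49.322 dB


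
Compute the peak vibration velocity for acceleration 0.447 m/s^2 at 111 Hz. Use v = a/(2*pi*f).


omega = 2*pi*f = 2*pi*111 = 697.434 rad/s
v = a / omega = 0.447 / 697.434 = 0.00064092 m/s


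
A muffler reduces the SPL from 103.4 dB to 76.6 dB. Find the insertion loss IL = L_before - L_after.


Insertion loss = SPL without muffler - SPL with muffler
IL = 103.4 - 76.6 = 26.8 dB


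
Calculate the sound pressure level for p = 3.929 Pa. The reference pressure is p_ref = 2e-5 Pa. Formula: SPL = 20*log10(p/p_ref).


p / p_ref = 3.929 / 2e-5 = 196450
SPL = 20 * log10(196450) = 105.87 dB


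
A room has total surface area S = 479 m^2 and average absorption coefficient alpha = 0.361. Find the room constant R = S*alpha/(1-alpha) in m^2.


R = 479 * 0.361 / (1 - 0.361) = 270.61 m^2


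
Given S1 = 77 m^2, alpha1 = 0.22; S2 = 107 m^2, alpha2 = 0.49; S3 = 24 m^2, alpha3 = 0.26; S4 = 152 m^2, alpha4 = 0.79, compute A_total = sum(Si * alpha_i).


77 * 0.22 = 16.94
107 * 0.49 = 52.43
24 * 0.26 = 6.24
152 * 0.79 = 120.08
A_total = 16.94 + 52.43 + 6.24 + 120.08 = 195.69 m^2


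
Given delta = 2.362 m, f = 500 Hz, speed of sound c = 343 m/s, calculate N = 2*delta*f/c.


N = 2*delta*f/c = 2*delta/lambda, where lambda = c/f
lambda = 343 / 500 = 0.686 m
N = 2 * 2.362 / 0.686 = 6.8863


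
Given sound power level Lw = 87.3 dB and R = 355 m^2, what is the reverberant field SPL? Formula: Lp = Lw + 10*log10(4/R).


4/R = 4/355 = 0.0112676
Lp = 87.3 + 10*log10(0.0112676) = 67.818 dB


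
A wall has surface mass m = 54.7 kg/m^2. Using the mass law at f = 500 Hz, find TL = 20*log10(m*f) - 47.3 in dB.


m * f = 54.7 * 500 = 27350
20*log10(27350) = 88.7391 dB
TL = 88.7391 - 47.3 = 41.439 dB


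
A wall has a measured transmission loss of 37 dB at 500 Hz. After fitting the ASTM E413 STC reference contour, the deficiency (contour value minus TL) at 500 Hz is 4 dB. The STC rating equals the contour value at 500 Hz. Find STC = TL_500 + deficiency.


By ASTM E413, STC = value of the fitted reference contour at 500 Hz.
Contour value at 500 Hz = TL_500 + deficiency = 37 + 4 = 41
STC = 41


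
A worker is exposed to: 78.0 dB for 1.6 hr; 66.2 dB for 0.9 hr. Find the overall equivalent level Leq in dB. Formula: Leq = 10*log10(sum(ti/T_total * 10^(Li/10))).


T_total = 1.6 + 0.9 = 2.5 hr
(1.6/2.5) * 10^(78.0/10) = 4.03813e+07
(0.9/2.5) * 10^(66.2/10) = 1.50073e+06
Sum = 4.03813e+07 + 1.50073e+06 = 4.1882e+07
Leq = 10*log10(4.1882e+07) = 76.22 dB


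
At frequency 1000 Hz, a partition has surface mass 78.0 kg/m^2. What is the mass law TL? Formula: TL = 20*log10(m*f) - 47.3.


m * f = 78.0 * 1000 = 78000
20*log10(78000) = 97.8419 dB
TL = 97.8419 - 47.3 = 50.542 dB


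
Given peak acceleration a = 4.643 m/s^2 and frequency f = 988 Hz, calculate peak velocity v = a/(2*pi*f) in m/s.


omega = 2*pi*f = 2*pi*988 = 6207.79 rad/s
v = a / omega = 4.643 / 6207.79 = 0.00074793 m/s


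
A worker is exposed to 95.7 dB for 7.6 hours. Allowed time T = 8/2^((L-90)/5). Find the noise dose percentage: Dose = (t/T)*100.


T_allowed = 8 / 2^((95.7 - 90)/5) = 3.63008 hr
Dose = 7.6 / 3.63008 * 100 = 209.36 %


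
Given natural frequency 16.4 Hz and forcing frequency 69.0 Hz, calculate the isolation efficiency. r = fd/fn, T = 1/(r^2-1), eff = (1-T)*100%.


r = 69.0 / 16.4 = 4.20732
r^2 - 1 = 4.20732^2 - 1 = 16.7015
T = 1/16.7015 = 0.0598749
Efficiency = (1 - 0.0598749)*100 = 94.013 %


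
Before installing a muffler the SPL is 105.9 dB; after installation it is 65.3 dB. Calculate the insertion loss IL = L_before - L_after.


Insertion loss = SPL without muffler - SPL with muffler
IL = 105.9 - 65.3 = 40.6 dB


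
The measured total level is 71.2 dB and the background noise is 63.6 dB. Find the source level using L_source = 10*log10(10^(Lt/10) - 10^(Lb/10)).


10^(71.2/10) = 1.31826e+07
10^(63.6/10) = 2.29087e+06
Difference = 1.31826e+07 - 2.29087e+06 = 1.08917e+07
L_source = 10*log10(1.08917e+07) = 70.371 dB


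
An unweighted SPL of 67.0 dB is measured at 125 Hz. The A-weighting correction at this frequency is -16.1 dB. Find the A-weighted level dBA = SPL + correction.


A-weighting table: 125 Hz -> -16.1 dB correction
SPL_A = SPL + correction = 67.0 + (-16.1) = 50.9 dBA


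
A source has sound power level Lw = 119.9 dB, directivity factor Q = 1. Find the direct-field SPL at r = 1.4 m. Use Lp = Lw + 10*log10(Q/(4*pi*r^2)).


4*pi*r^2 = 4*pi*1.4^2 = 24.6301 m^2
Q / (4*pi*r^2) = 1 / 24.6301 = 0.0406007
Lp = 119.9 + 10*log10(0.0406007) = 105.99 dB


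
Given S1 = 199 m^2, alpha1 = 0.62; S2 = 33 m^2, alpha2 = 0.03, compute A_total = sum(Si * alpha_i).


199 * 0.62 = 123.38
33 * 0.03 = 0.99
A_total = 123.38 + 0.99 = 124.37 m^2


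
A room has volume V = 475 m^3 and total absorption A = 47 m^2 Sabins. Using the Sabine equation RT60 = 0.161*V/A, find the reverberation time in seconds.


RT60 = 0.161 * 475 / 47 = 1.6271 s


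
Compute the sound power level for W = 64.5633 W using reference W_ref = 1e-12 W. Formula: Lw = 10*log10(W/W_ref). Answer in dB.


W / W_ref = 64.5633 / 1e-12 = 6.45633e+13
Lw = 10 * log10(6.45633e+13) = 138.1 dB


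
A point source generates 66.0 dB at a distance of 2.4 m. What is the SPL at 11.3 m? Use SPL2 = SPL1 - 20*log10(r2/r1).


r2/r1 = 11.3/2.4 = 4.70833
Correction = 20*log10(4.70833) = 13.4573 dB
SPL2 = 66.0 - 13.4573 = 52.543 dB


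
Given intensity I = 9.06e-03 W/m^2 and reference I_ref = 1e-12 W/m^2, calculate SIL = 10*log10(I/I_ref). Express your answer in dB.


I / I_ref = 9.06e-03 / 1e-12 = 9.06e+09
SIL = 10 * log10(9.06e+09) = 99.571 dB


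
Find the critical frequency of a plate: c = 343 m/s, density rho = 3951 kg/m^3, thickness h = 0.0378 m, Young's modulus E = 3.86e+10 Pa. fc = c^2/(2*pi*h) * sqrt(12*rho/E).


12*rho/E = 12*3951/3.86e+10 = 1.22829e-06
sqrt(12*rho/E) = sqrt(1.22829e-06) = 0.00110828
c^2/(2*pi*h) = 343^2/(2*pi*0.0378) = 495355
fc = 495355 * 0.00110828 = 548.99 Hz


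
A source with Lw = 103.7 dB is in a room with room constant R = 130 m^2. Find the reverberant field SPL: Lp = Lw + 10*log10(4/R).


4/R = 4/130 = 0.0307692
Lp = 103.7 + 10*log10(0.0307692) = 88.581 dB


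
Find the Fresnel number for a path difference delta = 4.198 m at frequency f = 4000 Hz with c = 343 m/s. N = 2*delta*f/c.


N = 2*delta*f/c = 2*delta/lambda, where lambda = c/f
lambda = 343 / 4000 = 0.08575 m
N = 2 * 4.198 / 0.08575 = 97.913


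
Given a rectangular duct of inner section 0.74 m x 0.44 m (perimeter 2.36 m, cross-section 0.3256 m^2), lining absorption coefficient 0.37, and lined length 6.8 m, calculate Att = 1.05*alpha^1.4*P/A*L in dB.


alpha^1.4 = 0.37^1.4 = 0.248589
Attenuation rate = 1.05 * alpha^1.4 * P / A
= 1.05 * 0.248589 * 2.36 / 0.3256 = 1.8919 dB/m
Total Att = 1.8919 * 6.8 = 12.865 dB


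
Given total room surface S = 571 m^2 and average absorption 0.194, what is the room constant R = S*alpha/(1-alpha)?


R = 571 * 0.194 / (1 - 0.194) = 137.44 m^2


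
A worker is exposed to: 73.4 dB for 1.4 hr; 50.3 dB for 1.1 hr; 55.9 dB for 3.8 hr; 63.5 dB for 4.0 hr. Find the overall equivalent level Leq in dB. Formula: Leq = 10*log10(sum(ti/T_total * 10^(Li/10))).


T_total = 1.4 + 1.1 + 3.8 + 4.0 = 10.3 hr
(1.4/10.3) * 10^(73.4/10) = 2.97366e+06
(1.1/10.3) * 10^(50.3/10) = 11443.4
(3.8/10.3) * 10^(55.9/10) = 143531
(4.0/10.3) * 10^(63.5/10) = 869406
Sum = 2.97366e+06 + 11443.4 + 143531 + 869406 = 3.99804e+06
Leq = 10*log10(3.99804e+06) = 66.018 dB


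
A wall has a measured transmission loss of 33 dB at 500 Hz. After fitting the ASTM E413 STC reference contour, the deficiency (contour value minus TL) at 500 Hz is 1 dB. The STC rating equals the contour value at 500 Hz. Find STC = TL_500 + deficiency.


By ASTM E413, STC = value of the fitted reference contour at 500 Hz.
Contour value at 500 Hz = TL_500 + deficiency = 33 + 1 = 34
STC = 34


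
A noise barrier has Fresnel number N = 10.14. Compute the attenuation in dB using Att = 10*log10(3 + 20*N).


3 + 20*N = 3 + 20*10.14 = 205.8
Att = 10*log10(205.8) = 23.134 dB


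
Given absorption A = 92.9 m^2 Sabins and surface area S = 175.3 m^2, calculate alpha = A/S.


Absorption coefficient = absorbed power / incident power
alpha = A / S = 92.9 / 175.3 = 0.52995


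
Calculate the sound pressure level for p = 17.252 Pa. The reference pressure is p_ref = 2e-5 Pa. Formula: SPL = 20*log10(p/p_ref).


p / p_ref = 17.252 / 2e-5 = 862600
SPL = 20 * log10(862600) = 118.72 dB


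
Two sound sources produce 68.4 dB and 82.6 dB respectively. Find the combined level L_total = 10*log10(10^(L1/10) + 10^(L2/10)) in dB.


10^(68.4/10) = 6.91831e+06
10^(82.6/10) = 1.8197e+08
Sum = 6.91831e+06 + 1.8197e+08 = 1.88888e+08
L_total = 10*log10(1.88888e+08) = 82.762 dB


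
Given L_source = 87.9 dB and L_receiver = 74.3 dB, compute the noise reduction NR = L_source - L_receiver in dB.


NR = L_source - L_receiver (difference between source and receiving room levels)
NR = 87.9 - 74.3 = 13.6 dB


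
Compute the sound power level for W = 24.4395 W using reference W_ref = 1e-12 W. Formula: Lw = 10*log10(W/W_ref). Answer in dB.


W / W_ref = 24.4395 / 1e-12 = 2.44395e+13
Lw = 10 * log10(2.44395e+13) = 133.88 dB


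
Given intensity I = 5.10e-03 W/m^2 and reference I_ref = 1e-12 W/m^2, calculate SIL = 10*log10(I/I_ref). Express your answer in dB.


I / I_ref = 5.10e-03 / 1e-12 = 5.1e+09
SIL = 10 * log10(5.1e+09) = 97.076 dB


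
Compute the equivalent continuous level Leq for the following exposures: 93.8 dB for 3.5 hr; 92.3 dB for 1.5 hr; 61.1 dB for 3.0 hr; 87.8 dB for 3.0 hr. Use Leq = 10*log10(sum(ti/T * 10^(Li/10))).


T_total = 3.5 + 1.5 + 3.0 + 3.0 = 11.0 hr
(3.5/11.0) * 10^(93.8/10) = 7.63265e+08
(1.5/11.0) * 10^(92.3/10) = 2.31579e+08
(3.0/11.0) * 10^(61.1/10) = 351341
(3.0/11.0) * 10^(87.8/10) = 1.64334e+08
Sum = 7.63265e+08 + 2.31579e+08 + 351341 + 1.64334e+08 = 1.15953e+09
Leq = 10*log10(1.15953e+09) = 90.643 dB


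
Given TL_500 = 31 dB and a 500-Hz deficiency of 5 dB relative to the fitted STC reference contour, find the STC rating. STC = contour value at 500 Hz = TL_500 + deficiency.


By ASTM E413, STC = value of the fitted reference contour at 500 Hz.
Contour value at 500 Hz = TL_500 + deficiency = 31 + 5 = 36
STC = 36


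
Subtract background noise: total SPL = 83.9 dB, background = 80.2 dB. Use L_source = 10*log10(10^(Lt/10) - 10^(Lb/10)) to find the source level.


10^(83.9/10) = 2.45471e+08
10^(80.2/10) = 1.04713e+08
Difference = 2.45471e+08 - 1.04713e+08 = 1.40758e+08
L_source = 10*log10(1.40758e+08) = 81.485 dB


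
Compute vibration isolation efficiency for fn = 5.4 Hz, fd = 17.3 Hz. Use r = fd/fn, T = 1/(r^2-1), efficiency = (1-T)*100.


r = 17.3 / 5.4 = 3.2037
r^2 - 1 = 3.2037^2 - 1 = 9.26369
T = 1/9.26369 = 0.107948
Efficiency = (1 - 0.107948)*100 = 89.205 %


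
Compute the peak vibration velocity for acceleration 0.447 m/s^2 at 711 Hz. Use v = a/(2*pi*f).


omega = 2*pi*f = 2*pi*711 = 4467.34 rad/s
v = a / omega = 0.447 / 4467.34 = 0.00010006 m/s


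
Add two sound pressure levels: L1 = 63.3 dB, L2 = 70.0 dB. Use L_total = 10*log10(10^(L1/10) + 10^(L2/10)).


10^(63.3/10) = 2.13796e+06
10^(70.0/10) = 1e+07
Sum = 2.13796e+06 + 1e+07 = 1.2138e+07
L_total = 10*log10(1.2138e+07) = 70.841 dB


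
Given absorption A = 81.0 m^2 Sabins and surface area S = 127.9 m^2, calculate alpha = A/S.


Absorption coefficient = absorbed power / incident power
alpha = A / S = 81.0 / 127.9 = 0.63331


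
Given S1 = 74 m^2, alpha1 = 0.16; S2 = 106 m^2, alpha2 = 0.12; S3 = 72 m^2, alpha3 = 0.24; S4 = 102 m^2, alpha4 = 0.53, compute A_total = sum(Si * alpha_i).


74 * 0.16 = 11.84
106 * 0.12 = 12.72
72 * 0.24 = 17.28
102 * 0.53 = 54.06
A_total = 11.84 + 12.72 + 17.28 + 54.06 = 95.9 m^2


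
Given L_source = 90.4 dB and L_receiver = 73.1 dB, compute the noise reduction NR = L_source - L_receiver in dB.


NR = L_source - L_receiver (difference between source and receiving room levels)
NR = 90.4 - 73.1 = 17.3 dB


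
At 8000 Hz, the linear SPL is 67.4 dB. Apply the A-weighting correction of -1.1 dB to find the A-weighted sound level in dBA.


A-weighting table: 8000 Hz -> -1.1 dB correction
SPL_A = SPL + correction = 67.4 + (-1.1) = 66.3 dBA


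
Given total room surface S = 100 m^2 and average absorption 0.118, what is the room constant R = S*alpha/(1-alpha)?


R = 100 * 0.118 / (1 - 0.118) = 13.379 m^2


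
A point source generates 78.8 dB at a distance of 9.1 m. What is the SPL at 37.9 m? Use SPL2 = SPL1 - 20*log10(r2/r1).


r2/r1 = 37.9/9.1 = 4.16484
Correction = 20*log10(4.16484) = 12.392 dB
SPL2 = 78.8 - 12.392 = 66.408 dB


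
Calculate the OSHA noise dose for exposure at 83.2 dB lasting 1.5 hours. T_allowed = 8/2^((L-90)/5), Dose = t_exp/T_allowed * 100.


T_allowed = 8 / 2^((83.2 - 90)/5) = 20.5348 hr
Dose = 1.5 / 20.5348 * 100 = 7.3047 %


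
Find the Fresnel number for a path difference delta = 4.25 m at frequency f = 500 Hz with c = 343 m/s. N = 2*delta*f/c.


N = 2*delta*f/c = 2*delta/lambda, where lambda = c/f
lambda = 343 / 500 = 0.686 m
N = 2 * 4.25 / 0.686 = 12.391
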